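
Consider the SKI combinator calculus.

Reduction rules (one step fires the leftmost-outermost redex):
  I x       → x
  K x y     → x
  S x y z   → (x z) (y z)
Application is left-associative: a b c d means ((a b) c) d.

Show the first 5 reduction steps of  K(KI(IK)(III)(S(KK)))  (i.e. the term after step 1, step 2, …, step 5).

  start: K(KI(IK)(III)(S(KK)))
  [1] K(I(III)(S(KK)))
  [2] K(III(S(KK)))
  [3] K(II(S(KK)))
  [4] K(I(S(KK)))
  [5] K(S(KK))

Answer: after 5 steps: K(S(KK))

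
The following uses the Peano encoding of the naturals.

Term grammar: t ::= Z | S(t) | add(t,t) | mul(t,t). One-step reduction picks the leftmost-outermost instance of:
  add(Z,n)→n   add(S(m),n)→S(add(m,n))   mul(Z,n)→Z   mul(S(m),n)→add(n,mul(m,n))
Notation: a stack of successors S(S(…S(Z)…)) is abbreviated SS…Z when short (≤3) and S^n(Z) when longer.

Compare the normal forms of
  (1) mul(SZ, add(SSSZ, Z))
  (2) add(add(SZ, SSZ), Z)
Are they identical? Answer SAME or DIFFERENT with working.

Answer: SAME — A ⇓ SSSZ, B ⇓ SSSZ

Derivation:
Term A:
  start: mul(SZ, add(SSSZ, Z))
  [1] add(add(SSSZ, Z), mul(Z, add(SSSZ, Z)))
  [2] add(S(add(SSZ, Z)), mul(Z, add(SSSZ, Z)))
  [3] S(add(add(SSZ, Z), mul(Z, add(SSSZ, Z))))
  [4] S(add(S(add(SZ, Z)), mul(Z, add(SSSZ, Z))))
  [5] S(S(add(add(SZ, Z), mul(Z, add(SSSZ, Z)))))
  [6] S(S(add(S(add(Z, Z)), mul(Z, add(SSSZ, Z)))))
  [7] S(S(S(add(add(Z, Z), mul(Z, add(SSSZ, Z))))))
  [8] S(S(S(add(Z, mul(Z, add(SSSZ, Z))))))
  [9] S(S(S(mul(Z, add(SSSZ, Z)))))
  [10] SSSZ

Term B:
  start: add(add(SZ, SSZ), Z)
  [1] add(S(add(Z, SSZ)), Z)
  [2] S(add(add(Z, SSZ), Z))
  [3] S(add(SSZ, Z))
  [4] S(S(add(SZ, Z)))
  [5] S(S(S(add(Z, Z))))
  [6] SSSZ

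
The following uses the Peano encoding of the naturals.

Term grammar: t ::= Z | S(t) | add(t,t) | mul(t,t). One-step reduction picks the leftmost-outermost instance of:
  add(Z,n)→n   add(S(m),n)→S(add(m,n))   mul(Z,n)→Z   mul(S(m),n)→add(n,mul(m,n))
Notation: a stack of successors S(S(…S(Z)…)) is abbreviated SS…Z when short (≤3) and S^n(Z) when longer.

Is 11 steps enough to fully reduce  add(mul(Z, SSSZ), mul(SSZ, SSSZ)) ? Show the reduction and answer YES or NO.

  start: add(mul(Z, SSSZ), mul(SSZ, SSSZ))
  →1  add(Z, mul(SSZ, SSSZ))
  →2  mul(SSZ, SSSZ)
  →3  add(SSSZ, mul(SZ, SSSZ))
  →4  S(add(SSZ, mul(SZ, SSSZ)))
  →5  S(S(add(SZ, mul(SZ, SSSZ))))
  →6  S(S(S(add(Z, mul(SZ, SSSZ)))))
  →7  S(S(S(mul(SZ, SSSZ))))
  →8  S(S(S(add(SSSZ, mul(Z, SSSZ)))))
  →9  S(S(S(S(add(SSZ, mul(Z, SSSZ))))))
  →10  S(S(S(S(S(add(SZ, mul(Z, SSSZ)))))))
  →11  S(S(S(S(S(S(add(Z, mul(Z, SSSZ))))))))

Answer: NO — after 11 steps the term is S(S(S(S(S(S(add(Z, mul(Z, SSSZ)))))))), not yet normal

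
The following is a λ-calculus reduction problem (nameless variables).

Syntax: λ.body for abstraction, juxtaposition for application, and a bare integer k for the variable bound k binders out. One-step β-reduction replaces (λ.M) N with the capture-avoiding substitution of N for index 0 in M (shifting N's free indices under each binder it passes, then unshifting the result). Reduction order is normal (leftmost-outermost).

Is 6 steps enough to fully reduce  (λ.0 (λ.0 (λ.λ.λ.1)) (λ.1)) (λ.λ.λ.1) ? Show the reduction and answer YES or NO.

Answer: YES — reaches normal form λ.λ.λ.λ.λ.1 in 3 ≤ 6 steps

Reduction:
  start: (λ.0 (λ.0 (λ.λ.λ.1)) (λ.1)) (λ.λ.λ.1)
  [1] (λ.λ.λ.1) (λ.0 (λ.λ.λ.1)) (λ.λ.λ.λ.1)
  [2] (λ.λ.1) (λ.λ.λ.λ.1)
  [3] λ.λ.λ.λ.λ.1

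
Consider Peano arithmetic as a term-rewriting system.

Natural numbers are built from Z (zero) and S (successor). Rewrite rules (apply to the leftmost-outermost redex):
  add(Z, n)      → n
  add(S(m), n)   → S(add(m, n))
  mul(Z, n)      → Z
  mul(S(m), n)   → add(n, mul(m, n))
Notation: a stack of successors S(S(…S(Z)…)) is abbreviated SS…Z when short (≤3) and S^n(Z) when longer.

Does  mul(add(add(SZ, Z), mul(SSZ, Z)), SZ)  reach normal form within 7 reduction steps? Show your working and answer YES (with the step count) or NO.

Answer: NO — after 7 steps the term is S(mul(mul(SSZ, Z), SZ)), not yet normal

Working:
  start: mul(add(add(SZ, Z), mul(SSZ, Z)), SZ)
  →1  mul(add(S(add(Z, Z)), mul(SSZ, Z)), SZ)
  →2  mul(S(add(add(Z, Z), mul(SSZ, Z))), SZ)
  →3  add(SZ, mul(add(add(Z, Z), mul(SSZ, Z)), SZ))
  →4  S(add(Z, mul(add(add(Z, Z), mul(SSZ, Z)), SZ)))
  →5  S(mul(add(add(Z, Z), mul(SSZ, Z)), SZ))
  →6  S(mul(add(Z, mul(SSZ, Z)), SZ))
  →7  S(mul(mul(SSZ, Z), SZ))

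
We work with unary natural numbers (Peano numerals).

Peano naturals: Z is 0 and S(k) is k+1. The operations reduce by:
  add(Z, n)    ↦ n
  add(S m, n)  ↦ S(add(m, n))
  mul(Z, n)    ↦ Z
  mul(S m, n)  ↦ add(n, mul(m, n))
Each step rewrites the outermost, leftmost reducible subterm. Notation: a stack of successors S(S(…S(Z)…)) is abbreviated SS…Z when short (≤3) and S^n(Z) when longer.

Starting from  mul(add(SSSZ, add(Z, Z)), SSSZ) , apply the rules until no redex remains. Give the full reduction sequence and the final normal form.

Answer: normal form = S^9(Z)  (in 21 steps)

Working:
  start: mul(add(SSSZ, add(Z, Z)), SSSZ)
  [1] mul(S(add(SSZ, add(Z, Z))), SSSZ)
  [2] add(SSSZ, mul(add(SSZ, add(Z, Z)), SSSZ))
  [3] S(add(SSZ, mul(add(SSZ, add(Z, Z)), SSSZ)))
  [4] S(S(add(SZ, mul(add(SSZ, add(Z, Z)), SSSZ))))
  [5] S(S(S(add(Z, mul(add(SSZ, add(Z, Z)), SSSZ)))))
  [6] S(S(S(mul(add(SSZ, add(Z, Z)), SSSZ))))
  [7] S(S(S(mul(S(add(SZ, add(Z, Z))), SSSZ))))
  [8] S(S(S(add(SSSZ, mul(add(SZ, add(Z, Z)), SSSZ)))))
  [9] S(S(S(S(add(SSZ, mul(add(SZ, add(Z, Z)), SSSZ))))))
  [10] S(S(S(S(S(add(SZ, mul(add(SZ, add(Z, Z)), SSSZ)))))))
  [11] S(S(S(S(S(S(add(Z, mul(add(SZ, add(Z, Z)), SSSZ))))))))
  [12] S(S(S(S(S(S(mul(add(SZ, add(Z, Z)), SSSZ)))))))
  [13] S(S(S(S(S(S(mul(S(add(Z, add(Z, Z))), SSSZ)))))))
  [14] S(S(S(S(S(S(add(SSSZ, mul(add(Z, add(Z, Z)), SSSZ))))))))
  [15] S(S(S(S(S(S(S(add(SSZ, mul(add(Z, add(Z, Z)), SSSZ)))))))))
  [16] S(S(S(S(S(S(S(S(add(SZ, mul(add(Z, add(Z, Z)), SSSZ))))))))))
  [17] S(S(S(S(S(S(S(S(S(add(Z, mul(add(Z, add(Z, Z)), SSSZ)))))))))))
  [18] S(S(S(S(S(S(S(S(S(mul(add(Z, add(Z, Z)), SSSZ))))))))))
  [19] S(S(S(S(S(S(S(S(S(mul(add(Z, Z), SSSZ))))))))))
  [20] S(S(S(S(S(S(S(S(S(mul(Z, SSSZ))))))))))
  [21] S^9(Z)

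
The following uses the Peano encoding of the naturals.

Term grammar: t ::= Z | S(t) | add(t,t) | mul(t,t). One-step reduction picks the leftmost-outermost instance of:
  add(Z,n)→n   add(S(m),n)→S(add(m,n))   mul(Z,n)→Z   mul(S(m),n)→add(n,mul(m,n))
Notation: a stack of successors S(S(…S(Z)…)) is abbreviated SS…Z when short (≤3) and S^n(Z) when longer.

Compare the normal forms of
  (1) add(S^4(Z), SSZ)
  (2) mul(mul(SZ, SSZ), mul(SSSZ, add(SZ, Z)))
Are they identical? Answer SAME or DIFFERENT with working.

Answer: SAME — A ⇓ S^6(Z), B ⇓ S^6(Z)

Working:
Term A:
  start: add(S^4(Z), SSZ)
  [1] S(add(SSSZ, SSZ))
  [2] S(S(add(SSZ, SSZ)))
  [3] S(S(S(add(SZ, SSZ))))
  [4] S(S(S(S(add(Z, SSZ)))))
  [5] S^6(Z)

Term B:
  start: mul(mul(SZ, SSZ), mul(SSSZ, add(SZ, Z)))
  [1] mul(add(SSZ, mul(Z, SSZ)), mul(SSSZ, add(SZ, Z)))
  [2] mul(S(add(SZ, mul(Z, SSZ))), mul(SSSZ, add(SZ, Z)))
  [3] add(mul(SSSZ, add(SZ, Z)), mul(add(SZ, mul(Z, SSZ)), mul(SSSZ, add(SZ, Z))))
  [4] add(add(add(SZ, Z), mul(SSZ, add(SZ, Z))), mul(add(SZ, mul(Z, SSZ)), mul(SSSZ, add(SZ, Z))))
  [5] add(add(S(add(Z, Z)), mul(SSZ, add(SZ, Z))), mul(add(SZ, mul(Z, SSZ)), mul(SSSZ, add(SZ, Z))))
  [6] add(S(add(add(Z, Z), mul(SSZ, add(SZ, Z)))), mul(add(SZ, mul(Z, SSZ)), mul(SSSZ, add(SZ, Z))))
  [7] S(add(add(add(Z, Z), mul(SSZ, add(SZ, Z))), mul(add(SZ, mul(Z, SSZ)), mul(SSSZ, add(SZ, Z)))))
  [8] S(add(add(Z, mul(SSZ, add(SZ, Z))), mul(add(SZ, mul(Z, SSZ)), mul(SSSZ, add(SZ, Z)))))
  [9] S(add(mul(SSZ, add(SZ, Z)), mul(add(SZ, mul(Z, SSZ)), mul(SSSZ, add(SZ, Z)))))
  [10] S(add(add(add(SZ, Z), mul(SZ, add(SZ, Z))), mul(add(SZ, mul(Z, SSZ)), mul(SSSZ, add(SZ, Z)))))
  [11] S(add(add(S(add(Z, Z)), mul(SZ, add(SZ, Z))), mul(add(SZ, mul(Z, SSZ)), mul(SSSZ, add(SZ, Z)))))
  [12] S(add(S(add(add(Z, Z), mul(SZ, add(SZ, Z)))), mul(add(SZ, mul(Z, SSZ)), mul(SSSZ, add(SZ, Z)))))
  [13] S(S(add(add(add(Z, Z), mul(SZ, add(SZ, Z))), mul(add(SZ, mul(Z, SSZ)), mul(SSSZ, add(SZ, Z))))))
  [14] S(S(add(add(Z, mul(SZ, add(SZ, Z))), mul(add(SZ, mul(Z, SSZ)), mul(SSSZ, add(SZ, Z))))))
  [15] S(S(add(mul(SZ, add(SZ, Z)), mul(add(SZ, mul(Z, SSZ)), mul(SSSZ, add(SZ, Z))))))
  [16] S(S(add(add(add(SZ, Z), mul(Z, add(SZ, Z))), mul(add(SZ, mul(Z, SSZ)), mul(SSSZ, add(SZ, Z))))))
  [17] S(S(add(add(S(add(Z, Z)), mul(Z, add(SZ, Z))), mul(add(SZ, mul(Z, SSZ)), mul(SSSZ, add(SZ, Z))))))
  [18] S(S(add(S(add(add(Z, Z), mul(Z, add(SZ, Z)))), mul(add(SZ, mul(Z, SSZ)), mul(SSSZ, add(SZ, Z))))))
  [19] S(S(S(add(add(add(Z, Z), mul(Z, add(SZ, Z))), mul(add(SZ, mul(Z, SSZ)), mul(SSSZ, add(SZ, Z)))))))
  [20] S(S(S(add(add(Z, mul(Z, add(SZ, Z))), mul(add(SZ, mul(Z, SSZ)), mul(SSSZ, add(SZ, Z)))))))
  [21] S(S(S(add(mul(Z, add(SZ, Z)), mul(add(SZ, mul(Z, SSZ)), mul(SSSZ, add(SZ, Z)))))))
  [22] S(S(S(add(Z, mul(add(SZ, mul(Z, SSZ)), mul(SSSZ, add(SZ, Z)))))))
  [23] S(S(S(mul(add(SZ, mul(Z, SSZ)), mul(SSSZ, add(SZ, Z))))))
  [24] S(S(S(mul(S(add(Z, mul(Z, SSZ))), mul(SSSZ, add(SZ, Z))))))
  [25] S(S(S(add(mul(SSSZ, add(SZ, Z)), mul(add(Z, mul(Z, SSZ)), mul(SSSZ, add(SZ, Z)))))))
  [26] S(S(S(add(add(add(SZ, Z), mul(SSZ, add(SZ, Z))), mul(add(Z, mul(Z, SSZ)), mul(SSSZ, add(SZ, Z)))))))
  [27] S(S(S(add(add(S(add(Z, Z)), mul(SSZ, add(SZ, Z))), mul(add(Z, mul(Z, SSZ)), mul(SSSZ, add(SZ, Z)))))))
  [28] S(S(S(add(S(add(add(Z, Z), mul(SSZ, add(SZ, Z)))), mul(add(Z, mul(Z, SSZ)), mul(SSSZ, add(SZ, Z)))))))
  [29] S(S(S(S(add(add(add(Z, Z), mul(SSZ, add(SZ, Z))), mul(add(Z, mul(Z, SSZ)), mul(SSSZ, add(SZ, Z))))))))
  [30] S(S(S(S(add(add(Z, mul(SSZ, add(SZ, Z))), mul(add(Z, mul(Z, SSZ)), mul(SSSZ, add(SZ, Z))))))))
  [31] S(S(S(S(add(mul(SSZ, add(SZ, Z)), mul(add(Z, mul(Z, SSZ)), mul(SSSZ, add(SZ, Z))))))))
  [32] S(S(S(S(add(add(add(SZ, Z), mul(SZ, add(SZ, Z))), mul(add(Z, mul(Z, SSZ)), mul(SSSZ, add(SZ, Z))))))))
  [33] S(S(S(S(add(add(S(add(Z, Z)), mul(SZ, add(SZ, Z))), mul(add(Z, mul(Z, SSZ)), mul(SSSZ, add(SZ, Z))))))))
  [34] S(S(S(S(add(S(add(add(Z, Z), mul(SZ, add(SZ, Z)))), mul(add(Z, mul(Z, SSZ)), mul(SSSZ, add(SZ, Z))))))))
  [35] S(S(S(S(S(add(add(add(Z, Z), mul(SZ, add(SZ, Z))), mul(add(Z, mul(Z, SSZ)), mul(SSSZ, add(SZ, Z)))))))))
  [36] S(S(S(S(S(add(add(Z, mul(SZ, add(SZ, Z))), mul(add(Z, mul(Z, SSZ)), mul(SSSZ, add(SZ, Z)))))))))
  [37] S(S(S(S(S(add(mul(SZ, add(SZ, Z)), mul(add(Z, mul(Z, SSZ)), mul(SSSZ, add(SZ, Z)))))))))
  [38] S(S(S(S(S(add(add(add(SZ, Z), mul(Z, add(SZ, Z))), mul(add(Z, mul(Z, SSZ)), mul(SSSZ, add(SZ, Z)))))))))
  [39] S(S(S(S(S(add(add(S(add(Z, Z)), mul(Z, add(SZ, Z))), mul(add(Z, mul(Z, SSZ)), mul(SSSZ, add(SZ, Z)))))))))
  [40] S(S(S(S(S(add(S(add(add(Z, Z), mul(Z, add(SZ, Z)))), mul(add(Z, mul(Z, SSZ)), mul(SSSZ, add(SZ, Z)))))))))
  [41] S(S(S(S(S(S(add(add(add(Z, Z), mul(Z, add(SZ, Z))), mul(add(Z, mul(Z, SSZ)), mul(SSSZ, add(SZ, Z))))))))))
  [42] S(S(S(S(S(S(add(add(Z, mul(Z, add(SZ, Z))), mul(add(Z, mul(Z, SSZ)), mul(SSSZ, add(SZ, Z))))))))))
  [43] S(S(S(S(S(S(add(mul(Z, add(SZ, Z)), mul(add(Z, mul(Z, SSZ)), mul(SSSZ, add(SZ, Z))))))))))
  [44] S(S(S(S(S(S(add(Z, mul(add(Z, mul(Z, SSZ)), mul(SSSZ, add(SZ, Z))))))))))
  [45] S(S(S(S(S(S(mul(add(Z, mul(Z, SSZ)), mul(SSSZ, add(SZ, Z)))))))))
  [46] S(S(S(S(S(S(mul(mul(Z, SSZ), mul(SSSZ, add(SZ, Z)))))))))
  [47] S(S(S(S(S(S(mul(Z, mul(SSSZ, add(SZ, Z)))))))))
  [48] S^6(Z)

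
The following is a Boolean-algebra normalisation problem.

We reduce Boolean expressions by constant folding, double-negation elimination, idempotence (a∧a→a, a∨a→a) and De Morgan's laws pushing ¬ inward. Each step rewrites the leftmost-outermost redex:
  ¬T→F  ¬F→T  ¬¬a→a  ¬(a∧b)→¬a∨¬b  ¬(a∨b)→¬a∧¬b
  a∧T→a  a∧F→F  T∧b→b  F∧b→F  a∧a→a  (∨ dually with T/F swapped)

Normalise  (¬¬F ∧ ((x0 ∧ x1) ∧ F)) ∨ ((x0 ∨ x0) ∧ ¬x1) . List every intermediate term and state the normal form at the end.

Answer: normal form = x0 ∧ ¬x1  (in 4 steps)

Working:
  start: (¬¬F ∧ ((x0 ∧ x1) ∧ F)) ∨ ((x0 ∨ x0) ∧ ¬x1)
  →1  (F ∧ ((x0 ∧ x1) ∧ F)) ∨ ((x0 ∨ x0) ∧ ¬x1)
  →2  F ∨ ((x0 ∨ x0) ∧ ¬x1)
  →3  (x0 ∨ x0) ∧ ¬x1
  →4  x0 ∧ ¬x1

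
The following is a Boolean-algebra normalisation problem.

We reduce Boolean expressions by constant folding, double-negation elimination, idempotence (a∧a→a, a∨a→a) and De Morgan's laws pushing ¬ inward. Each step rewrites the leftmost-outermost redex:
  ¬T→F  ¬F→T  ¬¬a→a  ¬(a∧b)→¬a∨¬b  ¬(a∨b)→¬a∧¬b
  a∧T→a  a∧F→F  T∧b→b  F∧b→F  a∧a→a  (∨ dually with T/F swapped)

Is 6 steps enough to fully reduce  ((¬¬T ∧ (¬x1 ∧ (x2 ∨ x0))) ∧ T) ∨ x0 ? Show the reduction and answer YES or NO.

Answer: YES — reaches normal form (¬x1 ∧ (x2 ∨ x0)) ∨ x0 in 3 ≤ 6 steps

Reduction:
  start: ((¬¬T ∧ (¬x1 ∧ (x2 ∨ x0))) ∧ T) ∨ x0
  step 1: (¬¬T ∧ (¬x1 ∧ (x2 ∨ x0))) ∨ x0
  step 2: (T ∧ (¬x1 ∧ (x2 ∨ x0))) ∨ x0
  step 3: (¬x1 ∧ (x2 ∨ x0)) ∨ x0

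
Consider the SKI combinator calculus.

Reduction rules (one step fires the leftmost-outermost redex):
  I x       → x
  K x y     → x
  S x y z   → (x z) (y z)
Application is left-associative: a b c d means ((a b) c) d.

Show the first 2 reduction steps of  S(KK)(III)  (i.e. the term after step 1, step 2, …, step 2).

Answer: after 2 steps: S(KK)I

Working:
  start: S(KK)(III)
  →1  S(KK)(II)
  →2  S(KK)I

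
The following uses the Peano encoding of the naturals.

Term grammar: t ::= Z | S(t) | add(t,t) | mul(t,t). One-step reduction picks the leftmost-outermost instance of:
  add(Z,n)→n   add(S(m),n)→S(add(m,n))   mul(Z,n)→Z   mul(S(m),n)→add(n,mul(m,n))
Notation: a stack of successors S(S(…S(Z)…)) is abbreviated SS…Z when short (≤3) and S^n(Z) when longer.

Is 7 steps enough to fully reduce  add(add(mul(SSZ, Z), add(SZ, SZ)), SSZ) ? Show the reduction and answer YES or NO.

Answer: NO — after 7 steps the term is add(S(add(Z, SZ)), SSZ), not yet normal

Working:
  start: add(add(mul(SSZ, Z), add(SZ, SZ)), SSZ)
  [1] add(add(add(Z, mul(SZ, Z)), add(SZ, SZ)), SSZ)
  [2] add(add(mul(SZ, Z), add(SZ, SZ)), SSZ)
  [3] add(add(add(Z, mul(Z, Z)), add(SZ, SZ)), SSZ)
  [4] add(add(mul(Z, Z), add(SZ, SZ)), SSZ)
  [5] add(add(Z, add(SZ, SZ)), SSZ)
  [6] add(add(SZ, SZ), SSZ)
  [7] add(S(add(Z, SZ)), SSZ)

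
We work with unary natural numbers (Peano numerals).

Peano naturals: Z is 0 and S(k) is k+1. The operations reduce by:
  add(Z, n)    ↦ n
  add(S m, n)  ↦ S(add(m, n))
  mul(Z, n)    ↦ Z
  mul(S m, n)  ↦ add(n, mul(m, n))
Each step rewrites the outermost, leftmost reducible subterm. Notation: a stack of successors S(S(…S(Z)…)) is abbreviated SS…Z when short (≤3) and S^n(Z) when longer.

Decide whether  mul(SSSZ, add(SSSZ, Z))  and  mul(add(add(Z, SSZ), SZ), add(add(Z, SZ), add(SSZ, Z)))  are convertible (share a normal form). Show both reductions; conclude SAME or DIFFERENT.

Term A:
  start: mul(SSSZ, add(SSSZ, Z))
  step 1: add(add(SSSZ, Z), mul(SSZ, add(SSSZ, Z)))
  step 2: add(S(add(SSZ, Z)), mul(SSZ, add(SSSZ, Z)))
  step 3: S(add(add(SSZ, Z), mul(SSZ, add(SSSZ, Z))))
  step 4: S(add(S(add(SZ, Z)), mul(SSZ, add(SSSZ, Z))))
  step 5: S(S(add(add(SZ, Z), mul(SSZ, add(SSSZ, Z)))))
  step 6: S(S(add(S(add(Z, Z)), mul(SSZ, add(SSSZ, Z)))))
  step 7: S(S(S(add(add(Z, Z), mul(SSZ, add(SSSZ, Z))))))
  step 8: S(S(S(add(Z, mul(SSZ, add(SSSZ, Z))))))
  step 9: S(S(S(mul(SSZ, add(SSSZ, Z)))))
  step 10: S(S(S(add(add(SSSZ, Z), mul(SZ, add(SSSZ, Z))))))
  step 11: S(S(S(add(S(add(SSZ, Z)), mul(SZ, add(SSSZ, Z))))))
  step 12: S(S(S(S(add(add(SSZ, Z), mul(SZ, add(SSSZ, Z)))))))
  step 13: S(S(S(S(add(S(add(SZ, Z)), mul(SZ, add(SSSZ, Z)))))))
  step 14: S(S(S(S(S(add(add(SZ, Z), mul(SZ, add(SSSZ, Z))))))))
  step 15: S(S(S(S(S(add(S(add(Z, Z)), mul(SZ, add(SSSZ, Z))))))))
  step 16: S(S(S(S(S(S(add(add(Z, Z), mul(SZ, add(SSSZ, Z)))))))))
  step 17: S(S(S(S(S(S(add(Z, mul(SZ, add(SSSZ, Z)))))))))
  step 18: S(S(S(S(S(S(mul(SZ, add(SSSZ, Z))))))))
  step 19: S(S(S(S(S(S(add(add(SSSZ, Z), mul(Z, add(SSSZ, Z)))))))))
  step 20: S(S(S(S(S(S(add(S(add(SSZ, Z)), mul(Z, add(SSSZ, Z)))))))))
  step 21: S(S(S(S(S(S(S(add(add(SSZ, Z), mul(Z, add(SSSZ, Z))))))))))
  step 22: S(S(S(S(S(S(S(add(S(add(SZ, Z)), mul(Z, add(SSSZ, Z))))))))))
  step 23: S(S(S(S(S(S(S(S(add(add(SZ, Z), mul(Z, add(SSSZ, Z)))))))))))
  step 24: S(S(S(S(S(S(S(S(add(S(add(Z, Z)), mul(Z, add(SSSZ, Z)))))))))))
  step 25: S(S(S(S(S(S(S(S(S(add(add(Z, Z), mul(Z, add(SSSZ, Z))))))))))))
  step 26: S(S(S(S(S(S(S(S(S(add(Z, mul(Z, add(SSSZ, Z))))))))))))
  step 27: S(S(S(S(S(S(S(S(S(mul(Z, add(SSSZ, Z)))))))))))
  step 28: S^9(Z)

Term B:
  start: mul(add(add(Z, SSZ), SZ), add(add(Z, SZ), add(SSZ, Z)))
  step 1: mul(add(SSZ, SZ), add(add(Z, SZ), add(SSZ, Z)))
  step 2: mul(S(add(SZ, SZ)), add(add(Z, SZ), add(SSZ, Z)))
  step 3: add(add(add(Z, SZ), add(SSZ, Z)), mul(add(SZ, SZ), add(add(Z, SZ), add(SSZ, Z))))
  step 4: add(add(SZ, add(SSZ, Z)), mul(add(SZ, SZ), add(add(Z, SZ), add(SSZ, Z))))
  step 5: add(S(add(Z, add(SSZ, Z))), mul(add(SZ, SZ), add(add(Z, SZ), add(SSZ, Z))))
  step 6: S(add(add(Z, add(SSZ, Z)), mul(add(SZ, SZ), add(add(Z, SZ), add(SSZ, Z)))))
  step 7: S(add(add(SSZ, Z), mul(add(SZ, SZ), add(add(Z, SZ), add(SSZ, Z)))))
  step 8: S(add(S(add(SZ, Z)), mul(add(SZ, SZ), add(add(Z, SZ), add(SSZ, Z)))))
  step 9: S(S(add(add(SZ, Z), mul(add(SZ, SZ), add(add(Z, SZ), add(SSZ, Z))))))
  step 10: S(S(add(S(add(Z, Z)), mul(add(SZ, SZ), add(add(Z, SZ), add(SSZ, Z))))))
  step 11: S(S(S(add(add(Z, Z), mul(add(SZ, SZ), add(add(Z, SZ), add(SSZ, Z)))))))
  step 12: S(S(S(add(Z, mul(add(SZ, SZ), add(add(Z, SZ), add(SSZ, Z)))))))
  step 13: S(S(S(mul(add(SZ, SZ), add(add(Z, SZ), add(SSZ, Z))))))
  step 14: S(S(S(mul(S(add(Z, SZ)), add(add(Z, SZ), add(SSZ, Z))))))
  step 15: S(S(S(add(add(add(Z, SZ), add(SSZ, Z)), mul(add(Z, SZ), add(add(Z, SZ), add(SSZ, Z)))))))
  step 16: S(S(S(add(add(SZ, add(SSZ, Z)), mul(add(Z, SZ), add(add(Z, SZ), add(SSZ, Z)))))))
  step 17: S(S(S(add(S(add(Z, add(SSZ, Z))), mul(add(Z, SZ), add(add(Z, SZ), add(SSZ, Z)))))))
  step 18: S(S(S(S(add(add(Z, add(SSZ, Z)), mul(add(Z, SZ), add(add(Z, SZ), add(SSZ, Z))))))))
  step 19: S(S(S(S(add(add(SSZ, Z), mul(add(Z, SZ), add(add(Z, SZ), add(SSZ, Z))))))))
  step 20: S(S(S(S(add(S(add(SZ, Z)), mul(add(Z, SZ), add(add(Z, SZ), add(SSZ, Z))))))))
  step 21: S(S(S(S(S(add(add(SZ, Z), mul(add(Z, SZ), add(add(Z, SZ), add(SSZ, Z)))))))))
  step 22: S(S(S(S(S(add(S(add(Z, Z)), mul(add(Z, SZ), add(add(Z, SZ), add(SSZ, Z)))))))))
  step 23: S(S(S(S(S(S(add(add(Z, Z), mul(add(Z, SZ), add(add(Z, SZ), add(SSZ, Z))))))))))
  step 24: S(S(S(S(S(S(add(Z, mul(add(Z, SZ), add(add(Z, SZ), add(SSZ, Z))))))))))
  step 25: S(S(S(S(S(S(mul(add(Z, SZ), add(add(Z, SZ), add(SSZ, Z)))))))))
  step 26: S(S(S(S(S(S(mul(SZ, add(add(Z, SZ), add(SSZ, Z)))))))))
  step 27: S(S(S(S(S(S(add(add(add(Z, SZ), add(SSZ, Z)), mul(Z, add(add(Z, SZ), add(SSZ, Z))))))))))
  step 28: S(S(S(S(S(S(add(add(SZ, add(SSZ, Z)), mul(Z, add(add(Z, SZ), add(SSZ, Z))))))))))
  step 29: S(S(S(S(S(S(add(S(add(Z, add(SSZ, Z))), mul(Z, add(add(Z, SZ), add(SSZ, Z))))))))))
  step 30: S(S(S(S(S(S(S(add(add(Z, add(SSZ, Z)), mul(Z, add(add(Z, SZ), add(SSZ, Z)))))))))))
  step 31: S(S(S(S(S(S(S(add(add(SSZ, Z), mul(Z, add(add(Z, SZ), add(SSZ, Z)))))))))))
  step 32: S(S(S(S(S(S(S(add(S(add(SZ, Z)), mul(Z, add(add(Z, SZ), add(SSZ, Z)))))))))))
  step 33: S(S(S(S(S(S(S(S(add(add(SZ, Z), mul(Z, add(add(Z, SZ), add(SSZ, Z))))))))))))
  step 34: S(S(S(S(S(S(S(S(add(S(add(Z, Z)), mul(Z, add(add(Z, SZ), add(SSZ, Z))))))))))))
  step 35: S(S(S(S(S(S(S(S(S(add(add(Z, Z), mul(Z, add(add(Z, SZ), add(SSZ, Z)))))))))))))
  step 36: S(S(S(S(S(S(S(S(S(add(Z, mul(Z, add(add(Z, SZ), add(SSZ, Z)))))))))))))
  step 37: S(S(S(S(S(S(S(S(S(mul(Z, add(add(Z, SZ), add(SSZ, Z))))))))))))
  step 38: S^9(Z)

Answer: SAME — A ⇓ S^9(Z), B ⇓ S^9(Z)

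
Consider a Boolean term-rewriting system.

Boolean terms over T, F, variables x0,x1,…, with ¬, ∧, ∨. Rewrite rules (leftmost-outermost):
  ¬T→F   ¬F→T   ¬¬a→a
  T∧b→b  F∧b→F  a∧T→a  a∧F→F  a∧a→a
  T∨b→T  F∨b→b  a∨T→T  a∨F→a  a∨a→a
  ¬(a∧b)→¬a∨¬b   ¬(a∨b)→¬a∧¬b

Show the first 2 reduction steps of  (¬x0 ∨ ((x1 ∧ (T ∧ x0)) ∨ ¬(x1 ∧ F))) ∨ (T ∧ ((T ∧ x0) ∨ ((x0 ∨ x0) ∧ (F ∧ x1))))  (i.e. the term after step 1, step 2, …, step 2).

  start: (¬x0 ∨ ((x1 ∧ (T ∧ x0)) ∨ ¬(x1 ∧ F))) ∨ (T ∧ ((T ∧ x0) ∨ ((x0 ∨ x0) ∧ (F ∧ x1))))
  step 1: (¬x0 ∨ ((x1 ∧ x0) ∨ ¬(x1 ∧ F))) ∨ (T ∧ ((T ∧ x0) ∨ ((x0 ∨ x0) ∧ (F ∧ x1))))
  step 2: (¬x0 ∨ ((x1 ∧ x0) ∨ (¬x1 ∨ ¬F))) ∨ (T ∧ ((T ∧ x0) ∨ ((x0 ∨ x0) ∧ (F ∧ x1))))

Answer: after 2 steps: (¬x0 ∨ ((x1 ∧ x0) ∨ (¬x1 ∨ ¬F))) ∨ (T ∧ ((T ∧ x0) ∨ ((x0 ∨ x0) ∧ (F ∧ x1))))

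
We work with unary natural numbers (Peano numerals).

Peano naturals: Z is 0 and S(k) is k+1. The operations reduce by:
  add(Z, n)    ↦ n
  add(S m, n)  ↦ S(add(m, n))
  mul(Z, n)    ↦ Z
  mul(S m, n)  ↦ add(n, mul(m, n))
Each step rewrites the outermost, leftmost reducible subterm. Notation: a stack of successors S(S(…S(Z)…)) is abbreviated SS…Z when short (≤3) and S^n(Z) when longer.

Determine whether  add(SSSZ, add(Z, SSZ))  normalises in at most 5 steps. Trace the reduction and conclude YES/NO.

Answer: YES — reaches normal form S^5(Z) in 5 ≤ 5 steps

Working:
  start: add(SSSZ, add(Z, SSZ))
  step 1: S(add(SSZ, add(Z, SSZ)))
  step 2: S(S(add(SZ, add(Z, SSZ))))
  step 3: S(S(S(add(Z, add(Z, SSZ)))))
  step 4: S(S(S(add(Z, SSZ))))
  step 5: S^5(Z)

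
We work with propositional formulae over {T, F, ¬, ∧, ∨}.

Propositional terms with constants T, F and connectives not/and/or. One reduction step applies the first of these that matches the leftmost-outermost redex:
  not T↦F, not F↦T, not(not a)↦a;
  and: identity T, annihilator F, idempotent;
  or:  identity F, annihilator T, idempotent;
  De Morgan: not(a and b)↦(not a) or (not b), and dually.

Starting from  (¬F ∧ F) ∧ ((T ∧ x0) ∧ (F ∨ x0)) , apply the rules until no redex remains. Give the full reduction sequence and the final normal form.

  start: (¬F ∧ F) ∧ ((T ∧ x0) ∧ (F ∨ x0))
  step 1: F ∧ ((T ∧ x0) ∧ (F ∨ x0))
  step 2: F

Answer: normal form = F  (in 2 steps)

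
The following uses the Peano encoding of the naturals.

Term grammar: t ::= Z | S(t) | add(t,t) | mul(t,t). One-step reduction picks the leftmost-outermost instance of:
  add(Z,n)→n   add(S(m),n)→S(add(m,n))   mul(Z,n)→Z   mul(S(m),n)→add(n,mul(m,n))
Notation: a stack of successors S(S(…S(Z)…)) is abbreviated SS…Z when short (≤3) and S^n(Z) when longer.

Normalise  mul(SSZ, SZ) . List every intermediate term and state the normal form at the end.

Answer: normal form = SSZ  (in 7 steps)

Derivation:
  start: mul(SSZ, SZ)
  →1  add(SZ, mul(SZ, SZ))
  →2  S(add(Z, mul(SZ, SZ)))
  →3  S(mul(SZ, SZ))
  →4  S(add(SZ, mul(Z, SZ)))
  →5  S(S(add(Z, mul(Z, SZ))))
  →6  S(S(mul(Z, SZ)))
  →7  SSZ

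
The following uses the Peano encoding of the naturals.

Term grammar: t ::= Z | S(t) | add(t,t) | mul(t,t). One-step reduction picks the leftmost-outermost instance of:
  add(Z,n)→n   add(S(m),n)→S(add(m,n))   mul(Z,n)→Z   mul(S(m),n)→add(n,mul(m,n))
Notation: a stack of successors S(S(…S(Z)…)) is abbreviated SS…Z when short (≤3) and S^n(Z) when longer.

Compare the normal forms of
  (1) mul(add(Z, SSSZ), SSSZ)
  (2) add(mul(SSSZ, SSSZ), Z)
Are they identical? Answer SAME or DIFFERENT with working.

Term A:
  start: mul(add(Z, SSSZ), SSSZ)
  [1] mul(SSSZ, SSSZ)
  [2] add(SSSZ, mul(SSZ, SSSZ))
  [3] S(add(SSZ, mul(SSZ, SSSZ)))
  [4] S(S(add(SZ, mul(SSZ, SSSZ))))
  [5] S(S(S(add(Z, mul(SSZ, SSSZ)))))
  [6] S(S(S(mul(SSZ, SSSZ))))
  [7] S(S(S(add(SSSZ, mul(SZ, SSSZ)))))
  [8] S(S(S(S(add(SSZ, mul(SZ, SSSZ))))))
  [9] S(S(S(S(S(add(SZ, mul(SZ, SSSZ)))))))
  [10] S(S(S(S(S(S(add(Z, mul(SZ, SSSZ))))))))
  [11] S(S(S(S(S(S(mul(SZ, SSSZ)))))))
  [12] S(S(S(S(S(S(add(SSSZ, mul(Z, SSSZ))))))))
  [13] S(S(S(S(S(S(S(add(SSZ, mul(Z, SSSZ)))))))))
  [14] S(S(S(S(S(S(S(S(add(SZ, mul(Z, SSSZ))))))))))
  [15] S(S(S(S(S(S(S(S(S(add(Z, mul(Z, SSSZ)))))))))))
  [16] S(S(S(S(S(S(S(S(S(mul(Z, SSSZ))))))))))
  [17] S^9(Z)

Term B:
  start: add(mul(SSSZ, SSSZ), Z)
  [1] add(add(SSSZ, mul(SSZ, SSSZ)), Z)
  [2] add(S(add(SSZ, mul(SSZ, SSSZ))), Z)
  [3] S(add(add(SSZ, mul(SSZ, SSSZ)), Z))
  [4] S(add(S(add(SZ, mul(SSZ, SSSZ))), Z))
  [5] S(S(add(add(SZ, mul(SSZ, SSSZ)), Z)))
  [6] S(S(add(S(add(Z, mul(SSZ, SSSZ))), Z)))
  [7] S(S(S(add(add(Z, mul(SSZ, SSSZ)), Z))))
  [8] S(S(S(add(mul(SSZ, SSSZ), Z))))
  [9] S(S(S(add(add(SSSZ, mul(SZ, SSSZ)), Z))))
  [10] S(S(S(add(S(add(SSZ, mul(SZ, SSSZ))), Z))))
  [11] S(S(S(S(add(add(SSZ, mul(SZ, SSSZ)), Z)))))
  [12] S(S(S(S(add(S(add(SZ, mul(SZ, SSSZ))), Z)))))
  [13] S(S(S(S(S(add(add(SZ, mul(SZ, SSSZ)), Z))))))
  [14] S(S(S(S(S(add(S(add(Z, mul(SZ, SSSZ))), Z))))))
  [15] S(S(S(S(S(S(add(add(Z, mul(SZ, SSSZ)), Z)))))))
  [16] S(S(S(S(S(S(add(mul(SZ, SSSZ), Z)))))))
  [17] S(S(S(S(S(S(add(add(SSSZ, mul(Z, SSSZ)), Z)))))))
  [18] S(S(S(S(S(S(add(S(add(SSZ, mul(Z, SSSZ))), Z)))))))
  [19] S(S(S(S(S(S(S(add(add(SSZ, mul(Z, SSSZ)), Z))))))))
  [20] S(S(S(S(S(S(S(add(S(add(SZ, mul(Z, SSSZ))), Z))))))))
  [21] S(S(S(S(S(S(S(S(add(add(SZ, mul(Z, SSSZ)), Z)))))))))
  [22] S(S(S(S(S(S(S(S(add(S(add(Z, mul(Z, SSSZ))), Z)))))))))
  [23] S(S(S(S(S(S(S(S(S(add(add(Z, mul(Z, SSSZ)), Z))))))))))
  [24] S(S(S(S(S(S(S(S(S(add(mul(Z, SSSZ), Z))))))))))
  [25] S(S(S(S(S(S(S(S(S(add(Z, Z))))))))))
  [26] S^9(Z)

Answer: SAME — A ⇓ S^9(Z), B ⇓ S^9(Z)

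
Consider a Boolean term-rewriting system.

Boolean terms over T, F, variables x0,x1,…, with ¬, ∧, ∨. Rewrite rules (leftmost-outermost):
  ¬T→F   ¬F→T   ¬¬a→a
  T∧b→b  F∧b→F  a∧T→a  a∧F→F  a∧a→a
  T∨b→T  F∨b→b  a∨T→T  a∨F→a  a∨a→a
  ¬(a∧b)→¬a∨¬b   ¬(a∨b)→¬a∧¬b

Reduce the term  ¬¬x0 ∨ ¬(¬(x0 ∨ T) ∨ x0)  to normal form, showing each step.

  start: ¬¬x0 ∨ ¬(¬(x0 ∨ T) ∨ x0)
  →1  x0 ∨ ¬(¬(x0 ∨ T) ∨ x0)
  →2  x0 ∨ (¬¬(x0 ∨ T) ∧ ¬x0)
  →3  x0 ∨ ((x0 ∨ T) ∧ ¬x0)
  →4  x0 ∨ (T ∧ ¬x0)
  →5  x0 ∨ ¬x0

Answer: normal form = x0 ∨ ¬x0  (in 5 steps)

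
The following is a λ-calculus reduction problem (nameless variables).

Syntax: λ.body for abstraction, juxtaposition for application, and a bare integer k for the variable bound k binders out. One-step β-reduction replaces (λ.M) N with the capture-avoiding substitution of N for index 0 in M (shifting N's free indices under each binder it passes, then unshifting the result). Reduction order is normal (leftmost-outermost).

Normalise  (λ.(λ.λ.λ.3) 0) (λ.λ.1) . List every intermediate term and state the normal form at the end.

  start: (λ.(λ.λ.λ.3) 0) (λ.λ.1)
  step 1: (λ.λ.λ.λ.λ.1) (λ.λ.1)
  step 2: λ.λ.λ.λ.1

Answer: normal form = λ.λ.λ.λ.1  (in 2 steps)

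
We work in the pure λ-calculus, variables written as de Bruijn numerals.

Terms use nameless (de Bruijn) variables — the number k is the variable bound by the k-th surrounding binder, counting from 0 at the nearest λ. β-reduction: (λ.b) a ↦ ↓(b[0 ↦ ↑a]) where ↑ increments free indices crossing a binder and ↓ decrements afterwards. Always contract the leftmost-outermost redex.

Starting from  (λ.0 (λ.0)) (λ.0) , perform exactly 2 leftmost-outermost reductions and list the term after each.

  start: (λ.0 (λ.0)) (λ.0)
  step 1: (λ.0) (λ.0)
  step 2: λ.0

Answer: after 2 steps: λ.0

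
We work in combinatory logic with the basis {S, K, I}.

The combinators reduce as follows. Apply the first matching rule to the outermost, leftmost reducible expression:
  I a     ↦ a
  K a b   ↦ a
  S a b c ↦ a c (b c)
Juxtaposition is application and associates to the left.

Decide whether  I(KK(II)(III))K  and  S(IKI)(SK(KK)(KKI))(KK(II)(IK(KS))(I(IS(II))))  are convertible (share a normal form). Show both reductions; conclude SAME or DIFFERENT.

Answer: DIFFERENT — A ⇓ I, B ⇓ K(K(KS))

Derivation:
Term A:
  start: I(KK(II)(III))K
  [1] KK(II)(III)K
  [2] K(III)K
  [3] III
  [4] II
  [5] I

Term B:
  start: S(IKI)(SK(KK)(KKI))(KK(II)(IK(KS))(I(IS(II))))
  [1] IKI(KK(II)(IK(KS))(I(IS(II))))(SK(KK)(KKI)(KK(II)(IK(KS))(I(IS(II)))))
  [2] KI(KK(II)(IK(KS))(I(IS(II))))(SK(KK)(KKI)(KK(II)(IK(KS))(I(IS(II)))))
  [3] I(SK(KK)(KKI)(KK(II)(IK(KS))(I(IS(II)))))
  [4] SK(KK)(KKI)(KK(II)(IK(KS))(I(IS(II))))
  [5] K(KKI)(KK(KKI))(KK(II)(IK(KS))(I(IS(II))))
  [6] KKI(KK(II)(IK(KS))(I(IS(II))))
  [7] K(KK(II)(IK(KS))(I(IS(II))))
  [8] K(K(IK(KS))(I(IS(II))))
  [9] K(IK(KS))
  [10] K(K(KS))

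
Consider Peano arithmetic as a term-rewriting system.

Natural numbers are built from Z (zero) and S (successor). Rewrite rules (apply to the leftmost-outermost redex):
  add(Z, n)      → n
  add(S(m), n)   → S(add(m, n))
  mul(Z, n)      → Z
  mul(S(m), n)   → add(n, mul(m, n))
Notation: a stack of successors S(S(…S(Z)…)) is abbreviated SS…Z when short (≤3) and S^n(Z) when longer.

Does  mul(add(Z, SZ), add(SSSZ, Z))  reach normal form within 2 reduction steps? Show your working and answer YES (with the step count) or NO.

  start: mul(add(Z, SZ), add(SSSZ, Z))
  [1] mul(SZ, add(SSSZ, Z))
  [2] add(add(SSSZ, Z), mul(Z, add(SSSZ, Z)))

Answer: NO — after 2 steps the term is add(add(SSSZ, Z), mul(Z, add(SSSZ, Z))), not yet normal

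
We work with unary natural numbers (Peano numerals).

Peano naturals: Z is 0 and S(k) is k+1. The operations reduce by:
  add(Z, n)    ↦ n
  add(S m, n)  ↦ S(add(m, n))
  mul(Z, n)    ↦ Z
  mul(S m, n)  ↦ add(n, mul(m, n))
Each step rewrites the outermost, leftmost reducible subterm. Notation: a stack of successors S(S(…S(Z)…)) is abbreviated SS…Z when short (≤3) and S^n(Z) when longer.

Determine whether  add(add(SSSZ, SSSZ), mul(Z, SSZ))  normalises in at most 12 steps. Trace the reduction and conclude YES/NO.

Answer: YES — reaches normal form S^6(Z) in 12 ≤ 12 steps

Working:
  start: add(add(SSSZ, SSSZ), mul(Z, SSZ))
  →1  add(S(add(SSZ, SSSZ)), mul(Z, SSZ))
  →2  S(add(add(SSZ, SSSZ), mul(Z, SSZ)))
  →3  S(add(S(add(SZ, SSSZ)), mul(Z, SSZ)))
  →4  S(S(add(add(SZ, SSSZ), mul(Z, SSZ))))
  →5  S(S(add(S(add(Z, SSSZ)), mul(Z, SSZ))))
  →6  S(S(S(add(add(Z, SSSZ), mul(Z, SSZ)))))
  →7  S(S(S(add(SSSZ, mul(Z, SSZ)))))
  →8  S(S(S(S(add(SSZ, mul(Z, SSZ))))))
  →9  S(S(S(S(S(add(SZ, mul(Z, SSZ)))))))
  →10  S(S(S(S(S(S(add(Z, mul(Z, SSZ))))))))
  →11  S(S(S(S(S(S(mul(Z, SSZ)))))))
  →12  S^6(Z)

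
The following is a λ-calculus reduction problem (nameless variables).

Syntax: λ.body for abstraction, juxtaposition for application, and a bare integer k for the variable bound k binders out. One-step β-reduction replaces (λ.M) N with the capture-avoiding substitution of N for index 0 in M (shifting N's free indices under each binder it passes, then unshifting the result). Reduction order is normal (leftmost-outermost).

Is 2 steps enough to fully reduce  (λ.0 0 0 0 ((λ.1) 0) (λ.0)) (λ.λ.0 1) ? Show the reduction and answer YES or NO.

Answer: NO — after 2 steps the term is (λ.0 (λ.λ.0 1)) (λ.λ.0 1) (λ.λ.0 1) ((λ.λ.λ.0 1) (λ.λ.0 1)) (λ.0), not yet normal

Derivation:
  start: (λ.0 0 0 0 ((λ.1) 0) (λ.0)) (λ.λ.0 1)
  [1] (λ.λ.0 1) (λ.λ.0 1) (λ.λ.0 1) (λ.λ.0 1) ((λ.λ.λ.0 1) (λ.λ.0 1)) (λ.0)
  [2] (λ.0 (λ.λ.0 1)) (λ.λ.0 1) (λ.λ.0 1) ((λ.λ.λ.0 1) (λ.λ.0 1)) (λ.0)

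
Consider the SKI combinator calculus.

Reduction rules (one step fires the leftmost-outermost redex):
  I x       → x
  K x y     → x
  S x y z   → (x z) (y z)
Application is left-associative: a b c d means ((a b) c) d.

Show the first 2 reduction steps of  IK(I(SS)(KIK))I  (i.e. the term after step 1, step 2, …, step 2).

Answer: after 2 steps: I(SS)(KIK)

Reduction:
  start: IK(I(SS)(KIK))I
  →1  K(I(SS)(KIK))I
  →2  I(SS)(KIK)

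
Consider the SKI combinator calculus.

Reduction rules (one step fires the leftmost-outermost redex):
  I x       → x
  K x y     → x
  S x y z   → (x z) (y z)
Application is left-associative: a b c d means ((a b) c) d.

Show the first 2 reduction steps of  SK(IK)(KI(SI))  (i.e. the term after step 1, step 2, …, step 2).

Answer: after 2 steps: KI(SI)

Reduction:
  start: SK(IK)(KI(SI))
  [1] K(KI(SI))(IK(KI(SI)))
  [2] KI(SI)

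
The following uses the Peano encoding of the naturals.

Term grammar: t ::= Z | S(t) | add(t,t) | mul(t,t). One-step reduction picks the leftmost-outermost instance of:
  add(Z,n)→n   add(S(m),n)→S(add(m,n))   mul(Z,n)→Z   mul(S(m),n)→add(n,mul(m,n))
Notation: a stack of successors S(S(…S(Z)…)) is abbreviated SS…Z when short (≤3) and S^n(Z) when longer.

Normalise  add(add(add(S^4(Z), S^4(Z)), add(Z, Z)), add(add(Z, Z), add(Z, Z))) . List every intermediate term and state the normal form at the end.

  start: add(add(add(S^4(Z), S^4(Z)), add(Z, Z)), add(add(Z, Z), add(Z, Z)))
  step 1: add(add(S(add(SSSZ, S^4(Z))), add(Z, Z)), add(add(Z, Z), add(Z, Z)))
  step 2: add(S(add(add(SSSZ, S^4(Z)), add(Z, Z))), add(add(Z, Z), add(Z, Z)))
  step 3: S(add(add(add(SSSZ, S^4(Z)), add(Z, Z)), add(add(Z, Z), add(Z, Z))))
  step 4: S(add(add(S(add(SSZ, S^4(Z))), add(Z, Z)), add(add(Z, Z), add(Z, Z))))
  step 5: S(add(S(add(add(SSZ, S^4(Z)), add(Z, Z))), add(add(Z, Z), add(Z, Z))))
  step 6: S(S(add(add(add(SSZ, S^4(Z)), add(Z, Z)), add(add(Z, Z), add(Z, Z)))))
  step 7: S(S(add(add(S(add(SZ, S^4(Z))), add(Z, Z)), add(add(Z, Z), add(Z, Z)))))
  step 8: S(S(add(S(add(add(SZ, S^4(Z)), add(Z, Z))), add(add(Z, Z), add(Z, Z)))))
  step 9: S(S(S(add(add(add(SZ, S^4(Z)), add(Z, Z)), add(add(Z, Z), add(Z, Z))))))
  step 10: S(S(S(add(add(S(add(Z, S^4(Z))), add(Z, Z)), add(add(Z, Z), add(Z, Z))))))
  step 11: S(S(S(add(S(add(add(Z, S^4(Z)), add(Z, Z))), add(add(Z, Z), add(Z, Z))))))
  step 12: S(S(S(S(add(add(add(Z, S^4(Z)), add(Z, Z)), add(add(Z, Z), add(Z, Z)))))))
  step 13: S(S(S(S(add(add(S^4(Z), add(Z, Z)), add(add(Z, Z), add(Z, Z)))))))
  step 14: S(S(S(S(add(S(add(SSSZ, add(Z, Z))), add(add(Z, Z), add(Z, Z)))))))
  step 15: S(S(S(S(S(add(add(SSSZ, add(Z, Z)), add(add(Z, Z), add(Z, Z))))))))
  step 16: S(S(S(S(S(add(S(add(SSZ, add(Z, Z))), add(add(Z, Z), add(Z, Z))))))))
  step 17: S(S(S(S(S(S(add(add(SSZ, add(Z, Z)), add(add(Z, Z), add(Z, Z)))))))))
  step 18: S(S(S(S(S(S(add(S(add(SZ, add(Z, Z))), add(add(Z, Z), add(Z, Z)))))))))
  step 19: S(S(S(S(S(S(S(add(add(SZ, add(Z, Z)), add(add(Z, Z), add(Z, Z))))))))))
  step 20: S(S(S(S(S(S(S(add(S(add(Z, add(Z, Z))), add(add(Z, Z), add(Z, Z))))))))))
  step 21: S(S(S(S(S(S(S(S(add(add(Z, add(Z, Z)), add(add(Z, Z), add(Z, Z)))))))))))
  step 22: S(S(S(S(S(S(S(S(add(add(Z, Z), add(add(Z, Z), add(Z, Z)))))))))))
  step 23: S(S(S(S(S(S(S(S(add(Z, add(add(Z, Z), add(Z, Z)))))))))))
  step 24: S(S(S(S(S(S(S(S(add(add(Z, Z), add(Z, Z))))))))))
  step 25: S(S(S(S(S(S(S(S(add(Z, add(Z, Z))))))))))
  step 26: S(S(S(S(S(S(S(S(add(Z, Z)))))))))
  step 27: S^8(Z)

Answer: normal form = S^8(Z)  (in 27 steps)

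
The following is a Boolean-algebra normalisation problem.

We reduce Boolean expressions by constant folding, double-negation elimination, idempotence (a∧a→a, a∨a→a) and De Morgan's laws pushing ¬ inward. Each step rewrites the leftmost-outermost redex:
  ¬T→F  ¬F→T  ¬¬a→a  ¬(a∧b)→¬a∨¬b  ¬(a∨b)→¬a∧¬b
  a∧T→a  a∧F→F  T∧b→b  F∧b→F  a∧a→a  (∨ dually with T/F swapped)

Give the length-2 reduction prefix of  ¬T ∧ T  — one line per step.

Answer: after 2 steps: F

Working:
  start: ¬T ∧ T
  step 1: ¬T
  step 2: F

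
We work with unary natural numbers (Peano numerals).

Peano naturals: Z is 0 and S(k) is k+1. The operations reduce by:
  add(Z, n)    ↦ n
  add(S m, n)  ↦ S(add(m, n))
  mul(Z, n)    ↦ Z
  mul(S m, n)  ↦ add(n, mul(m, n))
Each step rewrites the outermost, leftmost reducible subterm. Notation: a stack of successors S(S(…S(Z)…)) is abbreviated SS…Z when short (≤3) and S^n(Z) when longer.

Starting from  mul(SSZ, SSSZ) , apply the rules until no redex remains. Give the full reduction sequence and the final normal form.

  start: mul(SSZ, SSSZ)
  [1] add(SSSZ, mul(SZ, SSSZ))
  [2] S(add(SSZ, mul(SZ, SSSZ)))
  [3] S(S(add(SZ, mul(SZ, SSSZ))))
  [4] S(S(S(add(Z, mul(SZ, SSSZ)))))
  [5] S(S(S(mul(SZ, SSSZ))))
  [6] S(S(S(add(SSSZ, mul(Z, SSSZ)))))
  [7] S(S(S(S(add(SSZ, mul(Z, SSSZ))))))
  [8] S(S(S(S(S(add(SZ, mul(Z, SSSZ)))))))
  [9] S(S(S(S(S(S(add(Z, mul(Z, SSSZ))))))))
  [10] S(S(S(S(S(S(mul(Z, SSSZ)))))))
  [11] S^6(Z)

Answer: normal form = S^6(Z)  (in 11 steps)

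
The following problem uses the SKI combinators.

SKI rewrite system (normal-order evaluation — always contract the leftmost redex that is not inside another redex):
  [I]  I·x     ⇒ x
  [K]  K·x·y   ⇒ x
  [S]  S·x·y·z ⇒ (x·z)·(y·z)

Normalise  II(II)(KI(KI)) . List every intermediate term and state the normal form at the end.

Answer: normal form = I  (in 5 steps)

Derivation:
  start: II(II)(KI(KI))
  →1  I(II)(KI(KI))
  →2  II(KI(KI))
  →3  I(KI(KI))
  →4  KI(KI)
  →5  I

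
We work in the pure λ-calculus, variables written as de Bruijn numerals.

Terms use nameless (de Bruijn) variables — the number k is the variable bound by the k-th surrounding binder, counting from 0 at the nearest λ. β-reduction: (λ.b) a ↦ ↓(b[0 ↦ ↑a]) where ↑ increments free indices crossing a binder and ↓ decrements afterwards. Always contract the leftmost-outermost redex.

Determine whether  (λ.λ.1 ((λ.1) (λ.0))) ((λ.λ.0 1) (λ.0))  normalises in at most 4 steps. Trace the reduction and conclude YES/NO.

Answer: YES — reaches normal form λ.0 (λ.0) in 4 ≤ 4 steps

Derivation:
  start: (λ.λ.1 ((λ.1) (λ.0))) ((λ.λ.0 1) (λ.0))
  [1] λ.(λ.λ.0 1) (λ.0) ((λ.1) (λ.0))
  [2] λ.(λ.0 (λ.0)) ((λ.1) (λ.0))
  [3] λ.(λ.1) (λ.0) (λ.0)
  [4] λ.0 (λ.0)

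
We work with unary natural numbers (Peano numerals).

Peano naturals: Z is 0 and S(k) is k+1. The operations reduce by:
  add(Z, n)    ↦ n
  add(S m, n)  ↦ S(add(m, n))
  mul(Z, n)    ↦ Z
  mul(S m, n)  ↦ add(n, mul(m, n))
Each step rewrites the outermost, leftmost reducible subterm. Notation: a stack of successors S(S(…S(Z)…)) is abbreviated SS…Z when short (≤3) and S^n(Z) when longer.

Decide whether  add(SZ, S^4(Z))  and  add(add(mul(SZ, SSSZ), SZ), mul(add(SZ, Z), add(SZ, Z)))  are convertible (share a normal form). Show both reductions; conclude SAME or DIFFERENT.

Answer: SAME — A ⇓ S^5(Z), B ⇓ S^5(Z)

Working:
Term A:
  start: add(SZ, S^4(Z))
  [1] S(add(Z, S^4(Z)))
  [2] S^5(Z)

Term B:
  start: add(add(mul(SZ, SSSZ), SZ), mul(add(SZ, Z), add(SZ, Z)))
  [1] add(add(add(SSSZ, mul(Z, SSSZ)), SZ), mul(add(SZ, Z), add(SZ, Z)))
  [2] add(add(S(add(SSZ, mul(Z, SSSZ))), SZ), mul(add(SZ, Z), add(SZ, Z)))
  [3] add(S(add(add(SSZ, mul(Z, SSSZ)), SZ)), mul(add(SZ, Z), add(SZ, Z)))
  [4] S(add(add(add(SSZ, mul(Z, SSSZ)), SZ), mul(add(SZ, Z), add(SZ, Z))))
  [5] S(add(add(S(add(SZ, mul(Z, SSSZ))), SZ), mul(add(SZ, Z), add(SZ, Z))))
  [6] S(add(S(add(add(SZ, mul(Z, SSSZ)), SZ)), mul(add(SZ, Z), add(SZ, Z))))
  [7] S(S(add(add(add(SZ, mul(Z, SSSZ)), SZ), mul(add(SZ, Z), add(SZ, Z)))))
  [8] S(S(add(add(S(add(Z, mul(Z, SSSZ))), SZ), mul(add(SZ, Z), add(SZ, Z)))))
  [9] S(S(add(S(add(add(Z, mul(Z, SSSZ)), SZ)), mul(add(SZ, Z), add(SZ, Z)))))
  [10] S(S(S(add(add(add(Z, mul(Z, SSSZ)), SZ), mul(add(SZ, Z), add(SZ, Z))))))
  [11] S(S(S(add(add(mul(Z, SSSZ), SZ), mul(add(SZ, Z), add(SZ, Z))))))
  [12] S(S(S(add(add(Z, SZ), mul(add(SZ, Z), add(SZ, Z))))))
  [13] S(S(S(add(SZ, mul(add(SZ, Z), add(SZ, Z))))))
  [14] S(S(S(S(add(Z, mul(add(SZ, Z), add(SZ, Z)))))))
  [15] S(S(S(S(mul(add(SZ, Z), add(SZ, Z))))))
  [16] S(S(S(S(mul(S(add(Z, Z)), add(SZ, Z))))))
  [17] S(S(S(S(add(add(SZ, Z), mul(add(Z, Z), add(SZ, Z)))))))
  [18] S(S(S(S(add(S(add(Z, Z)), mul(add(Z, Z), add(SZ, Z)))))))
  [19] S(S(S(S(S(add(add(Z, Z), mul(add(Z, Z), add(SZ, Z))))))))
  [20] S(S(S(S(S(add(Z, mul(add(Z, Z), add(SZ, Z))))))))
  [21] S(S(S(S(S(mul(add(Z, Z), add(SZ, Z)))))))
  [22] S(S(S(S(S(mul(Z, add(SZ, Z)))))))
  [23] S^5(Z)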